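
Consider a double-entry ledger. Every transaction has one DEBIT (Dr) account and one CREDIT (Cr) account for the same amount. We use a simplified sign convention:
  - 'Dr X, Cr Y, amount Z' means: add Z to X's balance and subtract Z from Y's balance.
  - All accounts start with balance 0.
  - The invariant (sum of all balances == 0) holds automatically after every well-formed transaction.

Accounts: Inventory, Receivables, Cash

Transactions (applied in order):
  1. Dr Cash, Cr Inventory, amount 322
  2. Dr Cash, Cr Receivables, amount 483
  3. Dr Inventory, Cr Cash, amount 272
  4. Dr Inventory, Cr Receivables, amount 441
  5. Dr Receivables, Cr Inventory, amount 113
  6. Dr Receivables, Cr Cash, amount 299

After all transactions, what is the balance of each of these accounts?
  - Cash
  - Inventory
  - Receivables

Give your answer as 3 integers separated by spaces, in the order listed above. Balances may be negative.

Answer: 234 278 -512

Derivation:
After txn 1 (Dr Cash, Cr Inventory, amount 322): Cash=322 Inventory=-322
After txn 2 (Dr Cash, Cr Receivables, amount 483): Cash=805 Inventory=-322 Receivables=-483
After txn 3 (Dr Inventory, Cr Cash, amount 272): Cash=533 Inventory=-50 Receivables=-483
After txn 4 (Dr Inventory, Cr Receivables, amount 441): Cash=533 Inventory=391 Receivables=-924
After txn 5 (Dr Receivables, Cr Inventory, amount 113): Cash=533 Inventory=278 Receivables=-811
After txn 6 (Dr Receivables, Cr Cash, amount 299): Cash=234 Inventory=278 Receivables=-512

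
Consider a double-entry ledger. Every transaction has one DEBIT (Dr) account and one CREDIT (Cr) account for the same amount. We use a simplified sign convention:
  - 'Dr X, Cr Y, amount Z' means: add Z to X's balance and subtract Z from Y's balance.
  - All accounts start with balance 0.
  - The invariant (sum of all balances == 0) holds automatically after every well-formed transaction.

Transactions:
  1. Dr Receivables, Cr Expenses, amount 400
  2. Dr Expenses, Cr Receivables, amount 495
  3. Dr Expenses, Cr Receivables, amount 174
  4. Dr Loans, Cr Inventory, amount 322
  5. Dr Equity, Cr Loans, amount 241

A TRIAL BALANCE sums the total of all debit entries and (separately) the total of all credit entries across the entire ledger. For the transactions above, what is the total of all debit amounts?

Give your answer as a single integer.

Txn 1: debit+=400
Txn 2: debit+=495
Txn 3: debit+=174
Txn 4: debit+=322
Txn 5: debit+=241
Total debits = 1632

Answer: 1632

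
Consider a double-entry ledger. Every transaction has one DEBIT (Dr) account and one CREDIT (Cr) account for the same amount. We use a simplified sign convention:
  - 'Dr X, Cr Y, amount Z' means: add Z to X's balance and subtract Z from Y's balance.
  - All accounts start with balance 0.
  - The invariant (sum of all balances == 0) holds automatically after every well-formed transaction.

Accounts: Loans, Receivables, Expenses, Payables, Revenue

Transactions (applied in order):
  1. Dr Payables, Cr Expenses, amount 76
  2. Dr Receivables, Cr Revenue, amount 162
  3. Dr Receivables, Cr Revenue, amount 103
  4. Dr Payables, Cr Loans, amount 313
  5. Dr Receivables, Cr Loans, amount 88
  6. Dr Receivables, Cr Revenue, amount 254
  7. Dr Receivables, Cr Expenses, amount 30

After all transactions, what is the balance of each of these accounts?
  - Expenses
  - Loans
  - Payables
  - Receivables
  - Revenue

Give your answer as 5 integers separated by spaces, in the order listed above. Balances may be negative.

Answer: -106 -401 389 637 -519

Derivation:
After txn 1 (Dr Payables, Cr Expenses, amount 76): Expenses=-76 Payables=76
After txn 2 (Dr Receivables, Cr Revenue, amount 162): Expenses=-76 Payables=76 Receivables=162 Revenue=-162
After txn 3 (Dr Receivables, Cr Revenue, amount 103): Expenses=-76 Payables=76 Receivables=265 Revenue=-265
After txn 4 (Dr Payables, Cr Loans, amount 313): Expenses=-76 Loans=-313 Payables=389 Receivables=265 Revenue=-265
After txn 5 (Dr Receivables, Cr Loans, amount 88): Expenses=-76 Loans=-401 Payables=389 Receivables=353 Revenue=-265
After txn 6 (Dr Receivables, Cr Revenue, amount 254): Expenses=-76 Loans=-401 Payables=389 Receivables=607 Revenue=-519
After txn 7 (Dr Receivables, Cr Expenses, amount 30): Expenses=-106 Loans=-401 Payables=389 Receivables=637 Revenue=-519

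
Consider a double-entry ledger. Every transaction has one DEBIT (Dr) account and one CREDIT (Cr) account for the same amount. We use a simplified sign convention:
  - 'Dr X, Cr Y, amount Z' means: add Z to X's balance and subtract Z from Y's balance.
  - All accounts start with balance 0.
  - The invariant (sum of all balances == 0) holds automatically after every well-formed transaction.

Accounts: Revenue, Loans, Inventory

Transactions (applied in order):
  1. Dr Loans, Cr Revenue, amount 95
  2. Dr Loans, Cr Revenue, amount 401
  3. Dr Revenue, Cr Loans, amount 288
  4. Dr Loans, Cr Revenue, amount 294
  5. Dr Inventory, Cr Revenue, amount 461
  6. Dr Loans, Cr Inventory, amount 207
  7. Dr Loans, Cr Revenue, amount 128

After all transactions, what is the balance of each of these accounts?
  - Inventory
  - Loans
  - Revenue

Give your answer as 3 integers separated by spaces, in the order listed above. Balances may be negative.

After txn 1 (Dr Loans, Cr Revenue, amount 95): Loans=95 Revenue=-95
After txn 2 (Dr Loans, Cr Revenue, amount 401): Loans=496 Revenue=-496
After txn 3 (Dr Revenue, Cr Loans, amount 288): Loans=208 Revenue=-208
After txn 4 (Dr Loans, Cr Revenue, amount 294): Loans=502 Revenue=-502
After txn 5 (Dr Inventory, Cr Revenue, amount 461): Inventory=461 Loans=502 Revenue=-963
After txn 6 (Dr Loans, Cr Inventory, amount 207): Inventory=254 Loans=709 Revenue=-963
After txn 7 (Dr Loans, Cr Revenue, amount 128): Inventory=254 Loans=837 Revenue=-1091

Answer: 254 837 -1091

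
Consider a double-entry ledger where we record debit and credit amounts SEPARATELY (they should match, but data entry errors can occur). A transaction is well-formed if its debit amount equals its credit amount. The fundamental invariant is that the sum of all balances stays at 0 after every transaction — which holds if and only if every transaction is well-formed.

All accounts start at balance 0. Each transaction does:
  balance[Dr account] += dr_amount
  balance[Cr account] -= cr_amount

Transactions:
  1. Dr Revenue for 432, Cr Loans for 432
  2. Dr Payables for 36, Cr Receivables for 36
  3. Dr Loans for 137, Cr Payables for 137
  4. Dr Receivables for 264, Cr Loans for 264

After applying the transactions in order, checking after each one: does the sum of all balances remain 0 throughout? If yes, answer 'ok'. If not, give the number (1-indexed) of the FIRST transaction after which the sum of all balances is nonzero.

Answer: ok

Derivation:
After txn 1: dr=432 cr=432 sum_balances=0
After txn 2: dr=36 cr=36 sum_balances=0
After txn 3: dr=137 cr=137 sum_balances=0
After txn 4: dr=264 cr=264 sum_balances=0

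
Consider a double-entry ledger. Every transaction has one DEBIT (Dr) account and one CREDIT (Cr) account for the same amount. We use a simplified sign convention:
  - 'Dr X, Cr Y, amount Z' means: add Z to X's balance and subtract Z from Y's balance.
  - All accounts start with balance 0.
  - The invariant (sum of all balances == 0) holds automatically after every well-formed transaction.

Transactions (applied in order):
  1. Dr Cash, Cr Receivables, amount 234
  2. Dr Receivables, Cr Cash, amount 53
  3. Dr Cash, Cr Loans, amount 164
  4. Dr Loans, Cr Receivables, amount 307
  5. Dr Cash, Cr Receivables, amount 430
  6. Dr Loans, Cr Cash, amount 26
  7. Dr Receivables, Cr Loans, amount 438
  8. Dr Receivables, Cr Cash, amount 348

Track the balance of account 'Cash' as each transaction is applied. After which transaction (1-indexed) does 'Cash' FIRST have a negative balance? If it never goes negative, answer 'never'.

After txn 1: Cash=234
After txn 2: Cash=181
After txn 3: Cash=345
After txn 4: Cash=345
After txn 5: Cash=775
After txn 6: Cash=749
After txn 7: Cash=749
After txn 8: Cash=401

Answer: never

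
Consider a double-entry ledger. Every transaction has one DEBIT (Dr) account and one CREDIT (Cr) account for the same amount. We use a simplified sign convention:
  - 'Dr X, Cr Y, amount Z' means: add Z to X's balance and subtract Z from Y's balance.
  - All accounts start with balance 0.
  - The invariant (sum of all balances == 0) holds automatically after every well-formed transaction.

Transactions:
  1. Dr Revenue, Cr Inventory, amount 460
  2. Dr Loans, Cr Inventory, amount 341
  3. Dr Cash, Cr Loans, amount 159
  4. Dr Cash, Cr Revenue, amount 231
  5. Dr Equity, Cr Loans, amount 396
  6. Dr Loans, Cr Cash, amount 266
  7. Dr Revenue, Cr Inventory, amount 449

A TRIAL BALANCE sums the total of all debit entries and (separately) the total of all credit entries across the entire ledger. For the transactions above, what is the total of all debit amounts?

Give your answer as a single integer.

Txn 1: debit+=460
Txn 2: debit+=341
Txn 3: debit+=159
Txn 4: debit+=231
Txn 5: debit+=396
Txn 6: debit+=266
Txn 7: debit+=449
Total debits = 2302

Answer: 2302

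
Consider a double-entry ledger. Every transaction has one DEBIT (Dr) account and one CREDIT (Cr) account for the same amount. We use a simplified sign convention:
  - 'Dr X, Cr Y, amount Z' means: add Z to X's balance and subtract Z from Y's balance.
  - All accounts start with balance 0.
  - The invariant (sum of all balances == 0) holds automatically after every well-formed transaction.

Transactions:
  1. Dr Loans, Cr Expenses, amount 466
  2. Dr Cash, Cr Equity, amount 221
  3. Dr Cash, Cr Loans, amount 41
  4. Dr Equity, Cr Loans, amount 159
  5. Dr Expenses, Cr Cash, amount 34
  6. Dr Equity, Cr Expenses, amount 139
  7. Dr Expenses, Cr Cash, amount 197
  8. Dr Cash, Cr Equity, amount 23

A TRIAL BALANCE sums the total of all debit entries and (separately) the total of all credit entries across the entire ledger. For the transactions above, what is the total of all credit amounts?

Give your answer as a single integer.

Txn 1: credit+=466
Txn 2: credit+=221
Txn 3: credit+=41
Txn 4: credit+=159
Txn 5: credit+=34
Txn 6: credit+=139
Txn 7: credit+=197
Txn 8: credit+=23
Total credits = 1280

Answer: 1280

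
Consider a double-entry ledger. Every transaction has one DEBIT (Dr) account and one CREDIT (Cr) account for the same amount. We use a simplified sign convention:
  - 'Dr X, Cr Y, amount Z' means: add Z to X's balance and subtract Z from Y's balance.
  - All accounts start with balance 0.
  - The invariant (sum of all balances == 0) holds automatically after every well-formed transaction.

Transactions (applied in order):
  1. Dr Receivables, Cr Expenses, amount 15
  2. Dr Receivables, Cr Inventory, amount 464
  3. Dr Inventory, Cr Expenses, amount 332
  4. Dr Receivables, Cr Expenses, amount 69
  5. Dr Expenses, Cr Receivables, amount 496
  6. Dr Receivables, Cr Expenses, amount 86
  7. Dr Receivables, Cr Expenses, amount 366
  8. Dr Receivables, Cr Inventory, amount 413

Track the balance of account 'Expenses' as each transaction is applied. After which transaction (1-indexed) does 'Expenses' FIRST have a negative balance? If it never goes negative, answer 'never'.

Answer: 1

Derivation:
After txn 1: Expenses=-15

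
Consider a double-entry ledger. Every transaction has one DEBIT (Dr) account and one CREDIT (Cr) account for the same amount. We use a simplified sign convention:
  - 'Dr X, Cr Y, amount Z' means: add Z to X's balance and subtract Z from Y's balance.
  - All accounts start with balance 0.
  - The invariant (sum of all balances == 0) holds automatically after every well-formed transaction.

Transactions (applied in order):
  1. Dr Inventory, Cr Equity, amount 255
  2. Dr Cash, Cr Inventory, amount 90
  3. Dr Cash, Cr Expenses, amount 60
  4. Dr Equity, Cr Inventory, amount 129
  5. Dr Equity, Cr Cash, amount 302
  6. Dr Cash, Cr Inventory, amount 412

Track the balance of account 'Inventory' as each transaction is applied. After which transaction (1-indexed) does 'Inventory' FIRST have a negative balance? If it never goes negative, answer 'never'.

Answer: 6

Derivation:
After txn 1: Inventory=255
After txn 2: Inventory=165
After txn 3: Inventory=165
After txn 4: Inventory=36
After txn 5: Inventory=36
After txn 6: Inventory=-376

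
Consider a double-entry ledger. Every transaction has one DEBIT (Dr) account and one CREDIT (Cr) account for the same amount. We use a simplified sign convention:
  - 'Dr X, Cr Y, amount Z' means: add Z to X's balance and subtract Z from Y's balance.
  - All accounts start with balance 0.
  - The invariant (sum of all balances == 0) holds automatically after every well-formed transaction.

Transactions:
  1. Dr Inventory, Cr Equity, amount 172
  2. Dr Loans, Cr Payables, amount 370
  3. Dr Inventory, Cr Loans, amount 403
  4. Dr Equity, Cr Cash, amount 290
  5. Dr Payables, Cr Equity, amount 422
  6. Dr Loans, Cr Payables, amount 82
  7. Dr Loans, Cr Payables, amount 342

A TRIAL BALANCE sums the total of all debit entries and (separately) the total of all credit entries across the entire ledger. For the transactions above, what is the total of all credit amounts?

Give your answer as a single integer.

Answer: 2081

Derivation:
Txn 1: credit+=172
Txn 2: credit+=370
Txn 3: credit+=403
Txn 4: credit+=290
Txn 5: credit+=422
Txn 6: credit+=82
Txn 7: credit+=342
Total credits = 2081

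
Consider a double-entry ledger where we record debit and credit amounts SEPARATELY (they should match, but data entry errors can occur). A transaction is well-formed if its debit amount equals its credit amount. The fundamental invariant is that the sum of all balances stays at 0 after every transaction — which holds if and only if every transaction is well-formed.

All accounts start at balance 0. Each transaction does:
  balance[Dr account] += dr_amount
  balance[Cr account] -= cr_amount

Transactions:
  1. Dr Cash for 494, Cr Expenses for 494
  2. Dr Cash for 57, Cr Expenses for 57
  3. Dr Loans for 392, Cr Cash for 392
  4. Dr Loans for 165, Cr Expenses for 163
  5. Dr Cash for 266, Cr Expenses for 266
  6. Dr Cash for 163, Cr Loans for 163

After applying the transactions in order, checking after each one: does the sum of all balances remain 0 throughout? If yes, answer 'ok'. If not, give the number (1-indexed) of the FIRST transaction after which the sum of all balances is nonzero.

After txn 1: dr=494 cr=494 sum_balances=0
After txn 2: dr=57 cr=57 sum_balances=0
After txn 3: dr=392 cr=392 sum_balances=0
After txn 4: dr=165 cr=163 sum_balances=2
After txn 5: dr=266 cr=266 sum_balances=2
After txn 6: dr=163 cr=163 sum_balances=2

Answer: 4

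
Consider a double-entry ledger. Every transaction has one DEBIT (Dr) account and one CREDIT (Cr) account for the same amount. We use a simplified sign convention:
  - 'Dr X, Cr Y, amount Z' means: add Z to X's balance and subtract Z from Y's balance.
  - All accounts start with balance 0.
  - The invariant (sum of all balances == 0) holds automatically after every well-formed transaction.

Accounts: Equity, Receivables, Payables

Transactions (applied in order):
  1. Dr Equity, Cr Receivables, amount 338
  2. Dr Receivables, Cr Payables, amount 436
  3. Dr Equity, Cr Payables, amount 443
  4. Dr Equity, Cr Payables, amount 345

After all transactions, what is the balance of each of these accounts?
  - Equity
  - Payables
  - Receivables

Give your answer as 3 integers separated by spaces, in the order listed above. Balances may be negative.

After txn 1 (Dr Equity, Cr Receivables, amount 338): Equity=338 Receivables=-338
After txn 2 (Dr Receivables, Cr Payables, amount 436): Equity=338 Payables=-436 Receivables=98
After txn 3 (Dr Equity, Cr Payables, amount 443): Equity=781 Payables=-879 Receivables=98
After txn 4 (Dr Equity, Cr Payables, amount 345): Equity=1126 Payables=-1224 Receivables=98

Answer: 1126 -1224 98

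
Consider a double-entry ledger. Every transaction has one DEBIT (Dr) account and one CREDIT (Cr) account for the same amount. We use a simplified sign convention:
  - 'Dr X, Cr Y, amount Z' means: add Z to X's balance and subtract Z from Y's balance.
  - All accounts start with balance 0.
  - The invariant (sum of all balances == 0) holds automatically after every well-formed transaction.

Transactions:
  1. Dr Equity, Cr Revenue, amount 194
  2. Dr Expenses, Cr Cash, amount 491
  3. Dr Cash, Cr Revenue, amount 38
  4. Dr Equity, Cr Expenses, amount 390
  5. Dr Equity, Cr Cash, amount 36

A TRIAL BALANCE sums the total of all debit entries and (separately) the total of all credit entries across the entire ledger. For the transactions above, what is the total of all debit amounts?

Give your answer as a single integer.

Answer: 1149

Derivation:
Txn 1: debit+=194
Txn 2: debit+=491
Txn 3: debit+=38
Txn 4: debit+=390
Txn 5: debit+=36
Total debits = 1149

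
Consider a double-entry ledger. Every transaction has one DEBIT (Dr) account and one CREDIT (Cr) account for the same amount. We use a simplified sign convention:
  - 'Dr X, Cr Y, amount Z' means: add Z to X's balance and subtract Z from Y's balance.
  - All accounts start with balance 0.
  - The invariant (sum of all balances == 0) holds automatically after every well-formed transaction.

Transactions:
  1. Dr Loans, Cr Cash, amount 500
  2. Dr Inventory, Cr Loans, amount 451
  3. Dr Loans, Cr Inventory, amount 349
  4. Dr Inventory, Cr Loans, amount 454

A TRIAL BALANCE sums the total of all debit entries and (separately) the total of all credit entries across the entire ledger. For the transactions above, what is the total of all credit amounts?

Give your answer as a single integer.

Answer: 1754

Derivation:
Txn 1: credit+=500
Txn 2: credit+=451
Txn 3: credit+=349
Txn 4: credit+=454
Total credits = 1754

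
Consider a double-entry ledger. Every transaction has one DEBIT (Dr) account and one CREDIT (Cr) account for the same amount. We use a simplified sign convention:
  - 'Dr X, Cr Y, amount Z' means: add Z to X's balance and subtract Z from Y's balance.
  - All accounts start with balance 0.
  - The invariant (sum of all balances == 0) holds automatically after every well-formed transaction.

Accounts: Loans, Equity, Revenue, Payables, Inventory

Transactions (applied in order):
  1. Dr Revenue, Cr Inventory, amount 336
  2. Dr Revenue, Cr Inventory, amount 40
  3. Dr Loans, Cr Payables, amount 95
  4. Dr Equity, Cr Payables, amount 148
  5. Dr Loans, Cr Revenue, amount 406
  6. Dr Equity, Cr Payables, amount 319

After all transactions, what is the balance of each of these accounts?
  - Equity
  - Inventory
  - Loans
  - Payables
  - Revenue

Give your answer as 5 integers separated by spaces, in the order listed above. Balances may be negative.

After txn 1 (Dr Revenue, Cr Inventory, amount 336): Inventory=-336 Revenue=336
After txn 2 (Dr Revenue, Cr Inventory, amount 40): Inventory=-376 Revenue=376
After txn 3 (Dr Loans, Cr Payables, amount 95): Inventory=-376 Loans=95 Payables=-95 Revenue=376
After txn 4 (Dr Equity, Cr Payables, amount 148): Equity=148 Inventory=-376 Loans=95 Payables=-243 Revenue=376
After txn 5 (Dr Loans, Cr Revenue, amount 406): Equity=148 Inventory=-376 Loans=501 Payables=-243 Revenue=-30
After txn 6 (Dr Equity, Cr Payables, amount 319): Equity=467 Inventory=-376 Loans=501 Payables=-562 Revenue=-30

Answer: 467 -376 501 -562 -30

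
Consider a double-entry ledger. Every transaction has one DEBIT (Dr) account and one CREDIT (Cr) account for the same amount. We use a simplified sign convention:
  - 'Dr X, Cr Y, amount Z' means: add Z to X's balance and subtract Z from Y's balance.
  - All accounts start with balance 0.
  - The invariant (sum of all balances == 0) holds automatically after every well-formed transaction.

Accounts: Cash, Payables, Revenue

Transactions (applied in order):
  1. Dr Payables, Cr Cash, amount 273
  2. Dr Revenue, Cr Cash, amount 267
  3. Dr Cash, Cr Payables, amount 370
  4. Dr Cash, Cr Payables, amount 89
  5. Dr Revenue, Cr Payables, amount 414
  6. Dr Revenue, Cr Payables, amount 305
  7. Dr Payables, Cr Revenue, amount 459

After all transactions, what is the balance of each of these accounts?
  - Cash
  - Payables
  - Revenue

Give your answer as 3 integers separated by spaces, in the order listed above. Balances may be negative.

Answer: -81 -446 527

Derivation:
After txn 1 (Dr Payables, Cr Cash, amount 273): Cash=-273 Payables=273
After txn 2 (Dr Revenue, Cr Cash, amount 267): Cash=-540 Payables=273 Revenue=267
After txn 3 (Dr Cash, Cr Payables, amount 370): Cash=-170 Payables=-97 Revenue=267
After txn 4 (Dr Cash, Cr Payables, amount 89): Cash=-81 Payables=-186 Revenue=267
After txn 5 (Dr Revenue, Cr Payables, amount 414): Cash=-81 Payables=-600 Revenue=681
After txn 6 (Dr Revenue, Cr Payables, amount 305): Cash=-81 Payables=-905 Revenue=986
After txn 7 (Dr Payables, Cr Revenue, amount 459): Cash=-81 Payables=-446 Revenue=527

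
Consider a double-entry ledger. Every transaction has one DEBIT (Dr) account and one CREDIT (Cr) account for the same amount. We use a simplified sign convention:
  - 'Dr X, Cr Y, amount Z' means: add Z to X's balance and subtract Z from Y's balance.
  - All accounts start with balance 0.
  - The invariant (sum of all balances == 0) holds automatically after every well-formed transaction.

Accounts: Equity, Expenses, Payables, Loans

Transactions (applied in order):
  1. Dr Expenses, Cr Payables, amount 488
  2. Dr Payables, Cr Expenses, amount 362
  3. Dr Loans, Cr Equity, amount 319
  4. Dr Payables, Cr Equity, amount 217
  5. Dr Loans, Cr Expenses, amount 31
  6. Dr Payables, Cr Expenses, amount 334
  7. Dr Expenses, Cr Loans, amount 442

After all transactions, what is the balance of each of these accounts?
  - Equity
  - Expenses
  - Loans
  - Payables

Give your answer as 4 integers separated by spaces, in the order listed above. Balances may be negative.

Answer: -536 203 -92 425

Derivation:
After txn 1 (Dr Expenses, Cr Payables, amount 488): Expenses=488 Payables=-488
After txn 2 (Dr Payables, Cr Expenses, amount 362): Expenses=126 Payables=-126
After txn 3 (Dr Loans, Cr Equity, amount 319): Equity=-319 Expenses=126 Loans=319 Payables=-126
After txn 4 (Dr Payables, Cr Equity, amount 217): Equity=-536 Expenses=126 Loans=319 Payables=91
After txn 5 (Dr Loans, Cr Expenses, amount 31): Equity=-536 Expenses=95 Loans=350 Payables=91
After txn 6 (Dr Payables, Cr Expenses, amount 334): Equity=-536 Expenses=-239 Loans=350 Payables=425
After txn 7 (Dr Expenses, Cr Loans, amount 442): Equity=-536 Expenses=203 Loans=-92 Payables=425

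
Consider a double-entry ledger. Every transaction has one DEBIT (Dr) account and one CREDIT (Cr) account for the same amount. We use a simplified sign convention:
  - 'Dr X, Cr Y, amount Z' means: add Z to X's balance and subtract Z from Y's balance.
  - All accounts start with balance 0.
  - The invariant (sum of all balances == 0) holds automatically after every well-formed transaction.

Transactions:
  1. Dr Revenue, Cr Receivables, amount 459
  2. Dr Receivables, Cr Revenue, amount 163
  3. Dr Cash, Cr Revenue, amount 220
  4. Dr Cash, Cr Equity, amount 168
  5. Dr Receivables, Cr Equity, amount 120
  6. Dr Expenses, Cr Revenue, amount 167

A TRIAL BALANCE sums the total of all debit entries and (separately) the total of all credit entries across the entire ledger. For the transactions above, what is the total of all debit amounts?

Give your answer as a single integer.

Txn 1: debit+=459
Txn 2: debit+=163
Txn 3: debit+=220
Txn 4: debit+=168
Txn 5: debit+=120
Txn 6: debit+=167
Total debits = 1297

Answer: 1297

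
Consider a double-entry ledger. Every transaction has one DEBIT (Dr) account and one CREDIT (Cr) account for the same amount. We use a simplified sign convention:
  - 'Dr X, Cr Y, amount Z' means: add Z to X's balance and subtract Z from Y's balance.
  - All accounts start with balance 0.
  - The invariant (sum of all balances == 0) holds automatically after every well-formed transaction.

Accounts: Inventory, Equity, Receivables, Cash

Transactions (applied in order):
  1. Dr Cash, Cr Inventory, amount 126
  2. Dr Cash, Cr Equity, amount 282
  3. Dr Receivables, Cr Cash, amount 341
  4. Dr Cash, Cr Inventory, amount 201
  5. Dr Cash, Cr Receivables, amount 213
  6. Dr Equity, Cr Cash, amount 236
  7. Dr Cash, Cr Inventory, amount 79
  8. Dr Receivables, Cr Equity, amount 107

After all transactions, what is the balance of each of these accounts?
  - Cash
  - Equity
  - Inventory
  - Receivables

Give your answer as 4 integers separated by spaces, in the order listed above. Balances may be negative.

After txn 1 (Dr Cash, Cr Inventory, amount 126): Cash=126 Inventory=-126
After txn 2 (Dr Cash, Cr Equity, amount 282): Cash=408 Equity=-282 Inventory=-126
After txn 3 (Dr Receivables, Cr Cash, amount 341): Cash=67 Equity=-282 Inventory=-126 Receivables=341
After txn 4 (Dr Cash, Cr Inventory, amount 201): Cash=268 Equity=-282 Inventory=-327 Receivables=341
After txn 5 (Dr Cash, Cr Receivables, amount 213): Cash=481 Equity=-282 Inventory=-327 Receivables=128
After txn 6 (Dr Equity, Cr Cash, amount 236): Cash=245 Equity=-46 Inventory=-327 Receivables=128
After txn 7 (Dr Cash, Cr Inventory, amount 79): Cash=324 Equity=-46 Inventory=-406 Receivables=128
After txn 8 (Dr Receivables, Cr Equity, amount 107): Cash=324 Equity=-153 Inventory=-406 Receivables=235

Answer: 324 -153 -406 235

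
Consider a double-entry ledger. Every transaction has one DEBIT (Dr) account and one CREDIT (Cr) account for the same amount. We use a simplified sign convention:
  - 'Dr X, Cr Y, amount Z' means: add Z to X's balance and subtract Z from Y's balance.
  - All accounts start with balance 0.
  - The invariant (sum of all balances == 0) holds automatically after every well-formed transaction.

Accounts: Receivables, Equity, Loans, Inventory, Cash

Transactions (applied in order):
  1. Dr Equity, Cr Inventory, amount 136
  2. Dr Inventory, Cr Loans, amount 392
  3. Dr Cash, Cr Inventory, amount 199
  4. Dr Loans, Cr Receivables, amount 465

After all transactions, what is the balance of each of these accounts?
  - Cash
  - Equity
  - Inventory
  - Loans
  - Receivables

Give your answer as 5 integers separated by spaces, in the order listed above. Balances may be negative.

Answer: 199 136 57 73 -465

Derivation:
After txn 1 (Dr Equity, Cr Inventory, amount 136): Equity=136 Inventory=-136
After txn 2 (Dr Inventory, Cr Loans, amount 392): Equity=136 Inventory=256 Loans=-392
After txn 3 (Dr Cash, Cr Inventory, amount 199): Cash=199 Equity=136 Inventory=57 Loans=-392
After txn 4 (Dr Loans, Cr Receivables, amount 465): Cash=199 Equity=136 Inventory=57 Loans=73 Receivables=-465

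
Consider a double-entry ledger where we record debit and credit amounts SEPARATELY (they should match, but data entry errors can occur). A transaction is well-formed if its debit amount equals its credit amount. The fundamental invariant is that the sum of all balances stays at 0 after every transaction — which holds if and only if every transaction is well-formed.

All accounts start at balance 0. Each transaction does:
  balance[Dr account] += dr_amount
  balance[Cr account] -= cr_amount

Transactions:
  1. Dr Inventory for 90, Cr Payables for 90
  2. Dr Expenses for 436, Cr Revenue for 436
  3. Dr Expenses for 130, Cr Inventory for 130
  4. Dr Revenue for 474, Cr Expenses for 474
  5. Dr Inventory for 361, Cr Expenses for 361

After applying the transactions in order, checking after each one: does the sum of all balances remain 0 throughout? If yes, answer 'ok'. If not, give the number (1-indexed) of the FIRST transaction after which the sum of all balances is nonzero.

After txn 1: dr=90 cr=90 sum_balances=0
After txn 2: dr=436 cr=436 sum_balances=0
After txn 3: dr=130 cr=130 sum_balances=0
After txn 4: dr=474 cr=474 sum_balances=0
After txn 5: dr=361 cr=361 sum_balances=0

Answer: ok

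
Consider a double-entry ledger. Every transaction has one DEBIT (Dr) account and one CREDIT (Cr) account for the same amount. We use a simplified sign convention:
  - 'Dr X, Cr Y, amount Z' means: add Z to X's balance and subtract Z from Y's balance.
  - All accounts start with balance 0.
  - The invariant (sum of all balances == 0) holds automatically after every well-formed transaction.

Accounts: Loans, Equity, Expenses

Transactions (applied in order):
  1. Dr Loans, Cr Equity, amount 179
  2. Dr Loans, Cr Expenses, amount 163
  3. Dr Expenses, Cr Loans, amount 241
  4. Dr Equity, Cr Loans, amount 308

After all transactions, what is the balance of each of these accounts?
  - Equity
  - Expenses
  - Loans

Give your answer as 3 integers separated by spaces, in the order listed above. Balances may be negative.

Answer: 129 78 -207

Derivation:
After txn 1 (Dr Loans, Cr Equity, amount 179): Equity=-179 Loans=179
After txn 2 (Dr Loans, Cr Expenses, amount 163): Equity=-179 Expenses=-163 Loans=342
After txn 3 (Dr Expenses, Cr Loans, amount 241): Equity=-179 Expenses=78 Loans=101
After txn 4 (Dr Equity, Cr Loans, amount 308): Equity=129 Expenses=78 Loans=-207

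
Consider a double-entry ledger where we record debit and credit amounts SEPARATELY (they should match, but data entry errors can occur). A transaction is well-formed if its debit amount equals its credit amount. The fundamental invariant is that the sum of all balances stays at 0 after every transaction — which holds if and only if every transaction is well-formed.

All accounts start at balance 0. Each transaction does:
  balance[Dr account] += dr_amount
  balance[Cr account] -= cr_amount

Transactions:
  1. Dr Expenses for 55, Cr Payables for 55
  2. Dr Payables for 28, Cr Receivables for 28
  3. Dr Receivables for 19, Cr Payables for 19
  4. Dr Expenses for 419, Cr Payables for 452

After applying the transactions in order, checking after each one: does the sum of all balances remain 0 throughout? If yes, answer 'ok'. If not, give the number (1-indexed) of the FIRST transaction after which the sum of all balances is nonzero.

Answer: 4

Derivation:
After txn 1: dr=55 cr=55 sum_balances=0
After txn 2: dr=28 cr=28 sum_balances=0
After txn 3: dr=19 cr=19 sum_balances=0
After txn 4: dr=419 cr=452 sum_balances=-33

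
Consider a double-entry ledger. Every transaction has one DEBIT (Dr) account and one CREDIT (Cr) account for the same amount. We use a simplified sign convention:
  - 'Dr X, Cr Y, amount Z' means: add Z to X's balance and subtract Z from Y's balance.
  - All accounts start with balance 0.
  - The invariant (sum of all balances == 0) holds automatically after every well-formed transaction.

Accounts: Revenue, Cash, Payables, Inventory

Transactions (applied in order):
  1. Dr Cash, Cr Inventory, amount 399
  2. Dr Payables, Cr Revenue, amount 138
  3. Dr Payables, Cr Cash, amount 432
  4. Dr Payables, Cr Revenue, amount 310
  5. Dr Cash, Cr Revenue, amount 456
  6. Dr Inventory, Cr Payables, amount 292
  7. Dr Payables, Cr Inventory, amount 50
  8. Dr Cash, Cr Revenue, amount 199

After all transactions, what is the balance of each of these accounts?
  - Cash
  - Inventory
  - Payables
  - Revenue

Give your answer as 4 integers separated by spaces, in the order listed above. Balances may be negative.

After txn 1 (Dr Cash, Cr Inventory, amount 399): Cash=399 Inventory=-399
After txn 2 (Dr Payables, Cr Revenue, amount 138): Cash=399 Inventory=-399 Payables=138 Revenue=-138
After txn 3 (Dr Payables, Cr Cash, amount 432): Cash=-33 Inventory=-399 Payables=570 Revenue=-138
After txn 4 (Dr Payables, Cr Revenue, amount 310): Cash=-33 Inventory=-399 Payables=880 Revenue=-448
After txn 5 (Dr Cash, Cr Revenue, amount 456): Cash=423 Inventory=-399 Payables=880 Revenue=-904
After txn 6 (Dr Inventory, Cr Payables, amount 292): Cash=423 Inventory=-107 Payables=588 Revenue=-904
After txn 7 (Dr Payables, Cr Inventory, amount 50): Cash=423 Inventory=-157 Payables=638 Revenue=-904
After txn 8 (Dr Cash, Cr Revenue, amount 199): Cash=622 Inventory=-157 Payables=638 Revenue=-1103

Answer: 622 -157 638 -1103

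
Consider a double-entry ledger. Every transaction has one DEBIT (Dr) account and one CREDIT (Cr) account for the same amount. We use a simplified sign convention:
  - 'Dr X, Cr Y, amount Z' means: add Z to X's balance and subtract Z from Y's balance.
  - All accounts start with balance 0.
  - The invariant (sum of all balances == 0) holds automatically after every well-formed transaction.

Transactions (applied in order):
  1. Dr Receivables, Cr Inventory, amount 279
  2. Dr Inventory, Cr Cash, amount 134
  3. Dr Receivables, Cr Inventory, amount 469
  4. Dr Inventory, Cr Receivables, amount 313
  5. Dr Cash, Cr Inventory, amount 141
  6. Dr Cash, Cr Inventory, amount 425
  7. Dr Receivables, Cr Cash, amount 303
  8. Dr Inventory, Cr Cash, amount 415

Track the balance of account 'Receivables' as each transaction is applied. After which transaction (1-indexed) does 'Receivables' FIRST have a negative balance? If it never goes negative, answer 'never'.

After txn 1: Receivables=279
After txn 2: Receivables=279
After txn 3: Receivables=748
After txn 4: Receivables=435
After txn 5: Receivables=435
After txn 6: Receivables=435
After txn 7: Receivables=738
After txn 8: Receivables=738

Answer: never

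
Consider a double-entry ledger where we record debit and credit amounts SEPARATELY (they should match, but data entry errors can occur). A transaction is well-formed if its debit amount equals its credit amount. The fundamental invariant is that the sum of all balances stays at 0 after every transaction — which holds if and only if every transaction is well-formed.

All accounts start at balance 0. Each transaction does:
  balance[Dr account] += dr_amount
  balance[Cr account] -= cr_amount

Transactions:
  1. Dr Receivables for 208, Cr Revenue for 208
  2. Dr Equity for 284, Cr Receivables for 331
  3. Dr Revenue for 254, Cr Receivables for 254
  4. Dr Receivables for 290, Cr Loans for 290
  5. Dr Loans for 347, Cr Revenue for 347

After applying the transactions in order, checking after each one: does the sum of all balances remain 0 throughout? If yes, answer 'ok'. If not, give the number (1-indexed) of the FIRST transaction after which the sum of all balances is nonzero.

After txn 1: dr=208 cr=208 sum_balances=0
After txn 2: dr=284 cr=331 sum_balances=-47
After txn 3: dr=254 cr=254 sum_balances=-47
After txn 4: dr=290 cr=290 sum_balances=-47
After txn 5: dr=347 cr=347 sum_balances=-47

Answer: 2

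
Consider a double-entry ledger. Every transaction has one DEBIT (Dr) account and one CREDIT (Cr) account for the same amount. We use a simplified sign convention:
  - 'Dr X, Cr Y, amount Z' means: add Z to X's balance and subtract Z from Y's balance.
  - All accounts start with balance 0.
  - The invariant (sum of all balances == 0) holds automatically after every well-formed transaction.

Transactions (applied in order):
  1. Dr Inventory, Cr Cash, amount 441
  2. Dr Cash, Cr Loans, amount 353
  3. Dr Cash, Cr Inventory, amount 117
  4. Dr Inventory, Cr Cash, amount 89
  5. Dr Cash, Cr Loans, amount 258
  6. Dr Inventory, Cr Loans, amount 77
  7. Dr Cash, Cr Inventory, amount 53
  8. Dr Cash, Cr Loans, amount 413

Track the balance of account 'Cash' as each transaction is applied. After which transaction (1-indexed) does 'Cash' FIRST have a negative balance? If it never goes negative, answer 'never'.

Answer: 1

Derivation:
After txn 1: Cash=-441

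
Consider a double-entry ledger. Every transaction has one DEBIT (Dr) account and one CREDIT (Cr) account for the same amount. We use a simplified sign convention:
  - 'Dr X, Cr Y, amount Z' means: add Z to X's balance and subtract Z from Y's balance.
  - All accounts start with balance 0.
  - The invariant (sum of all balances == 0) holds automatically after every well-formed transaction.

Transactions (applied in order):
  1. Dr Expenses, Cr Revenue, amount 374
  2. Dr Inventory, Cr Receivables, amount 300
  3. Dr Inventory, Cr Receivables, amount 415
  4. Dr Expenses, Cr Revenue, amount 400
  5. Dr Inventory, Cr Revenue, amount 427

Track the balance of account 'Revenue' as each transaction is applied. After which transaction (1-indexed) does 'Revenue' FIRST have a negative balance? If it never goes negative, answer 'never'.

After txn 1: Revenue=-374

Answer: 1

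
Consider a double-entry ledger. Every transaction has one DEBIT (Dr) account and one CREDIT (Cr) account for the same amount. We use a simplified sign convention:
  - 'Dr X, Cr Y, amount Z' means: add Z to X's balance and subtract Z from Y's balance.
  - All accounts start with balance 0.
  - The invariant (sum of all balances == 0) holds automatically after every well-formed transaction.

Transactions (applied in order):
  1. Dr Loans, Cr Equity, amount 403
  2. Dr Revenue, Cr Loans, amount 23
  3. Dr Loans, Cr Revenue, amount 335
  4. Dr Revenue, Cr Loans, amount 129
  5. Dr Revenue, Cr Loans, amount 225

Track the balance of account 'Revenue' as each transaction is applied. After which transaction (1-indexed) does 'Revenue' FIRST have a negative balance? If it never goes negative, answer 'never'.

After txn 1: Revenue=0
After txn 2: Revenue=23
After txn 3: Revenue=-312

Answer: 3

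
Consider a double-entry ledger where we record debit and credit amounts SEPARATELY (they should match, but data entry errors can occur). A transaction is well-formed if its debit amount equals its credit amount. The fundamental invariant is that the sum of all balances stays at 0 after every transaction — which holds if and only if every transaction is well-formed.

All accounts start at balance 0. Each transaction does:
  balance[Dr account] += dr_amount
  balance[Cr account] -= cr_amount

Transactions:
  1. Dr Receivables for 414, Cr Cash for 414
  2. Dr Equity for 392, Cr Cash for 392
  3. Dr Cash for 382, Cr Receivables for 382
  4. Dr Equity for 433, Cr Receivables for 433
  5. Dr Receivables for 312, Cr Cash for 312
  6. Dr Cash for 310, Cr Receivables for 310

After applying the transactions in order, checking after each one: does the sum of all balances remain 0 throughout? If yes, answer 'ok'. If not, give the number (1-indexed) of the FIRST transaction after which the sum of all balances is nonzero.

Answer: ok

Derivation:
After txn 1: dr=414 cr=414 sum_balances=0
After txn 2: dr=392 cr=392 sum_balances=0
After txn 3: dr=382 cr=382 sum_balances=0
After txn 4: dr=433 cr=433 sum_balances=0
After txn 5: dr=312 cr=312 sum_balances=0
After txn 6: dr=310 cr=310 sum_balances=0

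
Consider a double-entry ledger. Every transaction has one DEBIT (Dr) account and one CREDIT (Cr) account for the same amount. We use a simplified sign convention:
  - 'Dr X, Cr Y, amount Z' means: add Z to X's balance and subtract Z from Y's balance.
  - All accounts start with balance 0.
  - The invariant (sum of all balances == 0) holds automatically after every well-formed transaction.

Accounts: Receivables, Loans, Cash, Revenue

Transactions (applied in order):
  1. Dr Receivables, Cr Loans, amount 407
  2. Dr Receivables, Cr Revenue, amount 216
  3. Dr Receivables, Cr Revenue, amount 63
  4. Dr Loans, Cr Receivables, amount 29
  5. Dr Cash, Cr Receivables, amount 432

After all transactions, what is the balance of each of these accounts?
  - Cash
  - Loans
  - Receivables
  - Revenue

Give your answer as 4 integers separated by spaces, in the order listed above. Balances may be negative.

Answer: 432 -378 225 -279

Derivation:
After txn 1 (Dr Receivables, Cr Loans, amount 407): Loans=-407 Receivables=407
After txn 2 (Dr Receivables, Cr Revenue, amount 216): Loans=-407 Receivables=623 Revenue=-216
After txn 3 (Dr Receivables, Cr Revenue, amount 63): Loans=-407 Receivables=686 Revenue=-279
After txn 4 (Dr Loans, Cr Receivables, amount 29): Loans=-378 Receivables=657 Revenue=-279
After txn 5 (Dr Cash, Cr Receivables, amount 432): Cash=432 Loans=-378 Receivables=225 Revenue=-279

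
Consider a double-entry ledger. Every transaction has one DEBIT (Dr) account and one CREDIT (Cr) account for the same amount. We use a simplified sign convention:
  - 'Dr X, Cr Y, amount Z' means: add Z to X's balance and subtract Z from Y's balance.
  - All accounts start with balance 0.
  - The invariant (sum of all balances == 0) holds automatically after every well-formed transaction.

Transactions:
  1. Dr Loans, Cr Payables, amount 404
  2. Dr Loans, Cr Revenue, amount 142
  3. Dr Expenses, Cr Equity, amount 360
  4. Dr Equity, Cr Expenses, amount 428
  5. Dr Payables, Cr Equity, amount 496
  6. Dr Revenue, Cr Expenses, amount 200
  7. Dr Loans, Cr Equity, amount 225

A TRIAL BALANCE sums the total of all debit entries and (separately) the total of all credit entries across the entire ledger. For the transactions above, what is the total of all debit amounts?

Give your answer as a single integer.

Answer: 2255

Derivation:
Txn 1: debit+=404
Txn 2: debit+=142
Txn 3: debit+=360
Txn 4: debit+=428
Txn 5: debit+=496
Txn 6: debit+=200
Txn 7: debit+=225
Total debits = 2255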